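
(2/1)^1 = 2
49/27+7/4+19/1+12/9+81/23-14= 33335/2484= 13.42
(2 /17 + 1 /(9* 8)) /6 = 161 /7344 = 0.02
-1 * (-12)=12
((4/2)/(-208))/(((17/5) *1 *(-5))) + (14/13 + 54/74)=118221/65416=1.81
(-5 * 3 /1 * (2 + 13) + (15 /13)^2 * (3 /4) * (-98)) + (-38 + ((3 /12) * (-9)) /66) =-5367143 /14872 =-360.89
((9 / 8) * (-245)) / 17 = -2205 / 136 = -16.21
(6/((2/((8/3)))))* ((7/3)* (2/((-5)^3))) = -112/375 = -0.30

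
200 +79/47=9479/47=201.68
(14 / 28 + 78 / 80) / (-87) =-59 / 3480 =-0.02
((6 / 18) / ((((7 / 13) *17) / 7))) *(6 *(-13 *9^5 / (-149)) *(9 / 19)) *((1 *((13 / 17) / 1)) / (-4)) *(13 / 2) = -15178486401 / 3272636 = -4638.00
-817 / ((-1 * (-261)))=-817 / 261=-3.13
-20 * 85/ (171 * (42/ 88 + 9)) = -74800/ 71307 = -1.05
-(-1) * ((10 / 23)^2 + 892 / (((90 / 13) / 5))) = 3068042 / 4761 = 644.41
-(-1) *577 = 577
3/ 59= 0.05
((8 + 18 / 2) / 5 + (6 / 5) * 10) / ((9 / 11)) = 847 / 45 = 18.82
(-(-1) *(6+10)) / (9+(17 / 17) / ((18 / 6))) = 1.71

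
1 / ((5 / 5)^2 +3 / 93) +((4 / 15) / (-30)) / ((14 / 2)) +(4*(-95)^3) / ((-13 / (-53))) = -13981806.72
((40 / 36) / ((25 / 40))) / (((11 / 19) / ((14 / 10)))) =2128 / 495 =4.30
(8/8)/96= 1/96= 0.01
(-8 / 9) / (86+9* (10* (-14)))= 4 / 5283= 0.00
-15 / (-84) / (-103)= -5 / 2884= -0.00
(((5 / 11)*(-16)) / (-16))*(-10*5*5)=-1250 / 11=-113.64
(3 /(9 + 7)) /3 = 1 /16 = 0.06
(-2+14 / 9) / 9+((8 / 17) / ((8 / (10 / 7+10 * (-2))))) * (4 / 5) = -8900 / 9639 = -0.92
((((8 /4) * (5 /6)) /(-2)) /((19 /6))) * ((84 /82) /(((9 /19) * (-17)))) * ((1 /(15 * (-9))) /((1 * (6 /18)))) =-0.00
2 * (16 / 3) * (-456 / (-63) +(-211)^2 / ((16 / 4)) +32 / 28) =7485160 / 63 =118812.06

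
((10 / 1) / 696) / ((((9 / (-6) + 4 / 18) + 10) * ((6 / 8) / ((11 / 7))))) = 110 / 31871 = 0.00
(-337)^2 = 113569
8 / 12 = 2 / 3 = 0.67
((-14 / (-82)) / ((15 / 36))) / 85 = 84 / 17425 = 0.00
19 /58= 0.33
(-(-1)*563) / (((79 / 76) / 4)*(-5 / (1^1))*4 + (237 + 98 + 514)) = 42788 / 64129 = 0.67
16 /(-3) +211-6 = 599 /3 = 199.67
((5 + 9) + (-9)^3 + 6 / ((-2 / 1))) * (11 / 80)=-3949 / 40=-98.72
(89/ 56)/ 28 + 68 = 106713/ 1568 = 68.06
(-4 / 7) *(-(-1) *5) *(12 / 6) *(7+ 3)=-400 / 7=-57.14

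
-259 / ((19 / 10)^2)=-25900 / 361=-71.75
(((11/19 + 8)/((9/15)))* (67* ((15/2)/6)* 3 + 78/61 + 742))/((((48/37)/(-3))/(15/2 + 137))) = -2114775728675/445056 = -4751707.04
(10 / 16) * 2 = 5 / 4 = 1.25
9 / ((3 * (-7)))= -3 / 7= -0.43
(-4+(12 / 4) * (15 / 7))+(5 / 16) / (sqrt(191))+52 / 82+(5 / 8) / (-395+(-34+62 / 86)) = 5 * sqrt(191) / 3056+129439607 / 42283136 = 3.08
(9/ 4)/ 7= 9/ 28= 0.32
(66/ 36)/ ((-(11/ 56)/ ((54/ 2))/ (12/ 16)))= -189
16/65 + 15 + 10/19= 19479/1235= 15.77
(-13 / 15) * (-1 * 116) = 1508 / 15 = 100.53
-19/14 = -1.36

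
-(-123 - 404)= 527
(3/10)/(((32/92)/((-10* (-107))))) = 922.88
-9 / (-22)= 9 / 22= 0.41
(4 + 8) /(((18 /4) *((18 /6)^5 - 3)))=1 /90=0.01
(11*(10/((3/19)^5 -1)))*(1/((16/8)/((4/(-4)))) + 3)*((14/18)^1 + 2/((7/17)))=-241729164875/155978928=-1549.76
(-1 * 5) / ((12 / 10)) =-4.17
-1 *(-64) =64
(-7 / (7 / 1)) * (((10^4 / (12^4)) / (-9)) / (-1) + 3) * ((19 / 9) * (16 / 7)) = -14.73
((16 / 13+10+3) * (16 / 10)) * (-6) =-1776 / 13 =-136.62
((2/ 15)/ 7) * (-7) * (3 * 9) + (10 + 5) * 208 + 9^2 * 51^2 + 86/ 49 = 52380793/ 245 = 213799.16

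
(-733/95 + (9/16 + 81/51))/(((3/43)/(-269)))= 1663346167/77520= 21456.99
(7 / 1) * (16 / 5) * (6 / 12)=56 / 5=11.20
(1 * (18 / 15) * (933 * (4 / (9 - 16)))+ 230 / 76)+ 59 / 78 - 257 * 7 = -63151432 / 25935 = -2434.99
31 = 31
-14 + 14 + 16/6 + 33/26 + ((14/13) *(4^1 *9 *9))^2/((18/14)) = 96022039/1014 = 94696.29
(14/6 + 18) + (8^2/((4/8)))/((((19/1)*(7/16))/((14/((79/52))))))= 730537/4503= 162.23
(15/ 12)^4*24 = 1875/ 32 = 58.59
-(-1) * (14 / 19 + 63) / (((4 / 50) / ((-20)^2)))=6055000 / 19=318684.21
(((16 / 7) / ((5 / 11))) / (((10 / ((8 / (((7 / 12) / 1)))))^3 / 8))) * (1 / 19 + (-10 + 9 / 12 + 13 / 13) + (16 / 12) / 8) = -833.31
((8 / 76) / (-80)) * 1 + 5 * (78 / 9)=43.33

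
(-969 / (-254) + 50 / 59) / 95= 69871 / 1423670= 0.05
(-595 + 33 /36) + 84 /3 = -6793 /12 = -566.08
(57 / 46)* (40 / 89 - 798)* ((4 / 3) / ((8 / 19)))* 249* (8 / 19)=-671631684 / 2047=-328105.37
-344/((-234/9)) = 172/13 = 13.23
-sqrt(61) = -7.81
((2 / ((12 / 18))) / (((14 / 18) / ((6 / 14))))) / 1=81 / 49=1.65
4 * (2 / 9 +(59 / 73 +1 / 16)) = 11489 / 2628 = 4.37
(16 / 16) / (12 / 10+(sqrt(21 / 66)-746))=-0.00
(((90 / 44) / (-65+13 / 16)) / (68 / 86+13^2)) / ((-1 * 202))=7740 / 8330419097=0.00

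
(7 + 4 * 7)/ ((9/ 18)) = 70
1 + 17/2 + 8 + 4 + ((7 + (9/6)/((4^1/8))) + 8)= 79/2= 39.50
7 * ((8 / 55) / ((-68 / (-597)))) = 8358 / 935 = 8.94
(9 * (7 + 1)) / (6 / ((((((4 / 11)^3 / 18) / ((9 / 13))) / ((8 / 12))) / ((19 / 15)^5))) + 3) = 70200000 / 3298612769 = 0.02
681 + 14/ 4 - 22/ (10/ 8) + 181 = 8479/ 10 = 847.90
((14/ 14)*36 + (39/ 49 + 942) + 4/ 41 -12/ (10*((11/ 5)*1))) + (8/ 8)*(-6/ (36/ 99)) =42511759/ 44198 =961.85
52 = 52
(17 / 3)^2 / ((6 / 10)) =1445 / 27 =53.52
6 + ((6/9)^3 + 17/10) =2159/270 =8.00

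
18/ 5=3.60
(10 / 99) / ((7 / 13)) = 130 / 693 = 0.19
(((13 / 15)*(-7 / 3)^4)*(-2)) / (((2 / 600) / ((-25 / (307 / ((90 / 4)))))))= 78032500 / 2763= 28241.95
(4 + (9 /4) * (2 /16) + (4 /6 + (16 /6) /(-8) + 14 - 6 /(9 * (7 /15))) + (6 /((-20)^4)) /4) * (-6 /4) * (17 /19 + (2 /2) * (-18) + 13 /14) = 496953741089 /1191680000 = 417.02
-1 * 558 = -558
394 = 394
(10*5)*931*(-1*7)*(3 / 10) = -97755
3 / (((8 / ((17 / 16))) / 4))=51 / 32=1.59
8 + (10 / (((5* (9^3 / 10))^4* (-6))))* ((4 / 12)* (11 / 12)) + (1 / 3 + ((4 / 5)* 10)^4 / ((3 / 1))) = 10475029078543589 / 7625597484987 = 1373.67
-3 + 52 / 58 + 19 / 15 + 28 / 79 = -16576 / 34365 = -0.48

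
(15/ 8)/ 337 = 15/ 2696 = 0.01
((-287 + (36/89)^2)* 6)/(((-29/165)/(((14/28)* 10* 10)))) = 112465534500/229709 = 489600.04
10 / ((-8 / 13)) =-65 / 4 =-16.25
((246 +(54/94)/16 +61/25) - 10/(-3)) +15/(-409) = 5807788769/23067600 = 251.77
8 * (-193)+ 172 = -1372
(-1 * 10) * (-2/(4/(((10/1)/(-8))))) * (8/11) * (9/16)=-225/88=-2.56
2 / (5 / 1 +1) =1 / 3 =0.33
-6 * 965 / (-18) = 965 / 3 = 321.67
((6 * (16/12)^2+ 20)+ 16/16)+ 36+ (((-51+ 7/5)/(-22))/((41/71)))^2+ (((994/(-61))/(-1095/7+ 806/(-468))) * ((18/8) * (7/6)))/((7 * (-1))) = 3073393641637387/37086521302050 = 82.87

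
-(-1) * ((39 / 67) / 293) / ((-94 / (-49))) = 1911 / 1845314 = 0.00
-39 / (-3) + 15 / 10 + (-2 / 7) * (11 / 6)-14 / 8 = 1027 / 84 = 12.23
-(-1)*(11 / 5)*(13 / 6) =143 / 30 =4.77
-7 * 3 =-21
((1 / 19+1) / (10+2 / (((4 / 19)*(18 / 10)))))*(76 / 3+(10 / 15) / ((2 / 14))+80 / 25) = 11952 / 5225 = 2.29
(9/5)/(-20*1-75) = -9/475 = -0.02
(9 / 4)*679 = 6111 / 4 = 1527.75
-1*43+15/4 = -157/4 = -39.25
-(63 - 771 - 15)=723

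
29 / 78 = 0.37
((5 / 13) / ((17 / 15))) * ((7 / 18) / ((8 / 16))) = 175 / 663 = 0.26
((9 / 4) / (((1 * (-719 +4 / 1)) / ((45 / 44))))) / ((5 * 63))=-9 / 880880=-0.00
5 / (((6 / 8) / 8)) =160 / 3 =53.33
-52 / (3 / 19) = -988 / 3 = -329.33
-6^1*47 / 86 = -141 / 43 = -3.28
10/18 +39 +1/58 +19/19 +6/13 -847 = -5469283/6786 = -805.97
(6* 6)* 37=1332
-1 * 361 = -361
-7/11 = -0.64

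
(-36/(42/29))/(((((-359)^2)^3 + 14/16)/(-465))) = 43152/7992146928721543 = 0.00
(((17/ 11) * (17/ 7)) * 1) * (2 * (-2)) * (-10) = 150.13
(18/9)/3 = 2/3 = 0.67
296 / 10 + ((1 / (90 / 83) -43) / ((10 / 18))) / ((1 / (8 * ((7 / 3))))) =-103816 / 75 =-1384.21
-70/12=-35/6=-5.83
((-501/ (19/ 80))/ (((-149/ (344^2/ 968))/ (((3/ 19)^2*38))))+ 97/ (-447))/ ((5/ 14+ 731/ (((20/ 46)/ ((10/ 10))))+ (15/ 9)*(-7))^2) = 117638162607525/ 200117665351382669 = 0.00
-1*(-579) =579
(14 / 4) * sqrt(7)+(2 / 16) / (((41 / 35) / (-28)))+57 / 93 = -6037 / 2542+7 * sqrt(7) / 2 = 6.89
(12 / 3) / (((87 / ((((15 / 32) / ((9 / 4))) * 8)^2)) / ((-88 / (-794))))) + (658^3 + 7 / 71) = 6287649127149709 / 22070421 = 284890312.11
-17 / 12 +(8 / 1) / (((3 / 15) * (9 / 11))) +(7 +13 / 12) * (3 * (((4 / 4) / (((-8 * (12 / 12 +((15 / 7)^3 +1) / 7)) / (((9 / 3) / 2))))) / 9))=166619245 / 3524544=47.27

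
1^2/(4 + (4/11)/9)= 99/400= 0.25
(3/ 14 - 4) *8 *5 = -1060/ 7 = -151.43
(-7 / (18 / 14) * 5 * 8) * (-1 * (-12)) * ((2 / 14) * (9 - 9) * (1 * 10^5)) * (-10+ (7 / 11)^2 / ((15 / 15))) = 0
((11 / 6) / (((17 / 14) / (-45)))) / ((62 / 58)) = -33495 / 527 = -63.56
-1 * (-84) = 84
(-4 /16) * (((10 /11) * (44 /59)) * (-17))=170 /59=2.88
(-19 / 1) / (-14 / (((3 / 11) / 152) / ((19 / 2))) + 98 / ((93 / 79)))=1767 / 6885914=0.00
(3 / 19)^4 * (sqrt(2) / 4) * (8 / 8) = 81 * sqrt(2) / 521284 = 0.00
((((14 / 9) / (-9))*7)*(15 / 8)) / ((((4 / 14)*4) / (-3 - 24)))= 1715 / 32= 53.59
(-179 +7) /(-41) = 172 /41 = 4.20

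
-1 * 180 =-180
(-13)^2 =169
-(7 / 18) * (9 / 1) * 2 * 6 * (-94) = 3948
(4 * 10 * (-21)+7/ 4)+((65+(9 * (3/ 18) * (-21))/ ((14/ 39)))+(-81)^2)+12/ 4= 5703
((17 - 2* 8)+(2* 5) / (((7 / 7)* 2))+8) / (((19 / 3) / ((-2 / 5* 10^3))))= -16800 / 19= -884.21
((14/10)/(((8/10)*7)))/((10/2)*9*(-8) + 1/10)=-5/7198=-0.00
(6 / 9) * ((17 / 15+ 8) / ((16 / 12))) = 137 / 30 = 4.57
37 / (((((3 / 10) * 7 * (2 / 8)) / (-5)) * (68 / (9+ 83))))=-170200 / 357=-476.75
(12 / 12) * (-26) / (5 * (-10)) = 13 / 25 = 0.52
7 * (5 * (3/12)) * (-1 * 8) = -70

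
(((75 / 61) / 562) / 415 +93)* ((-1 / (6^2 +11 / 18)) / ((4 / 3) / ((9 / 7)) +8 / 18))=-64303333839 / 37502451080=-1.71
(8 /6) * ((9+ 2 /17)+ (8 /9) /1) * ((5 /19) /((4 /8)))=61240 /8721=7.02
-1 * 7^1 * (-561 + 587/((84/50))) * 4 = 17774/3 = 5924.67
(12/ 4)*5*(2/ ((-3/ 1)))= -10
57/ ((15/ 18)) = 342/ 5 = 68.40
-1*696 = -696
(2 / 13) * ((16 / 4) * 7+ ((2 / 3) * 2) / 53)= 8912 / 2067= 4.31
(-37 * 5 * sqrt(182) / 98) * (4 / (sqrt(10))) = -32.21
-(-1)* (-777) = -777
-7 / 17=-0.41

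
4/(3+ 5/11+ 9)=44/137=0.32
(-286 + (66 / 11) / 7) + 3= -1975 / 7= -282.14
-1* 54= -54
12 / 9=4 / 3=1.33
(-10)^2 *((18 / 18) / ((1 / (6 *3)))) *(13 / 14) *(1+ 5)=70200 / 7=10028.57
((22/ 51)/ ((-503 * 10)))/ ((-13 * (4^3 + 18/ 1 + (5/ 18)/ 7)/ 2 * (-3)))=-308/ 5745459655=-0.00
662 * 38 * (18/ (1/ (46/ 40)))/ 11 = 2603646/ 55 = 47339.02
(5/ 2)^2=25/ 4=6.25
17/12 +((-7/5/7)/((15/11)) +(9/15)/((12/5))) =38/25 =1.52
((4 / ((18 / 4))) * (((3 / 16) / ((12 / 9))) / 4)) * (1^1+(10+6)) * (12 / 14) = 51 / 112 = 0.46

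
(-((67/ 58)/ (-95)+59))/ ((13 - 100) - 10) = 325023/ 534470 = 0.61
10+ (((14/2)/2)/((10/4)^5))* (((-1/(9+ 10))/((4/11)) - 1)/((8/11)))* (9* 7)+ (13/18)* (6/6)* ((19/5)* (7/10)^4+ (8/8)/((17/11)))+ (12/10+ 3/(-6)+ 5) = 257216507/19380000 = 13.27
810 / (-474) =-135 / 79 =-1.71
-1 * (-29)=29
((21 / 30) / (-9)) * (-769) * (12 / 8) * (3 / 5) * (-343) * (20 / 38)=-1846369 / 190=-9717.73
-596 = -596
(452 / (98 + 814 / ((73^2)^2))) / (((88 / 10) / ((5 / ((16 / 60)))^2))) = 30084386559375 / 163271001344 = 184.26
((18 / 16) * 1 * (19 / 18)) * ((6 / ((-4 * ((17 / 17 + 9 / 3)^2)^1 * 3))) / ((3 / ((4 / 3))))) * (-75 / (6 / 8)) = 475 / 288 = 1.65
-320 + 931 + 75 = 686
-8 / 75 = -0.11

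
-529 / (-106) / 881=529 / 93386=0.01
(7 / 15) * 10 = 14 / 3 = 4.67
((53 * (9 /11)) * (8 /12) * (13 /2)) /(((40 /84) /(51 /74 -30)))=-11566.31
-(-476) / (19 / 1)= 476 / 19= 25.05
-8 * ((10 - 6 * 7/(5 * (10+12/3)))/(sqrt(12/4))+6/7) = -376 * sqrt(3)/15 - 48/7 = -50.27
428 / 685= 0.62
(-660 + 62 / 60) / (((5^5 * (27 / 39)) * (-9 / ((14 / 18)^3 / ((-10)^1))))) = -88149971 / 55358437500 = -0.00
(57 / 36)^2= 361 / 144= 2.51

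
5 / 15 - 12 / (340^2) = 28891 / 86700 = 0.33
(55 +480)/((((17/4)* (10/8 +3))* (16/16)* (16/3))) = 1605/289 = 5.55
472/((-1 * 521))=-472/521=-0.91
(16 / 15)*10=32 / 3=10.67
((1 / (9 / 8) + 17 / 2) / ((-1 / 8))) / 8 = -169 / 18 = -9.39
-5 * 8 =-40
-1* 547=-547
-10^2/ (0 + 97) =-100/ 97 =-1.03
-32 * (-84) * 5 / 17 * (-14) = -188160 / 17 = -11068.24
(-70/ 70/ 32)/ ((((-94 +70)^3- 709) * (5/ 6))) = 3/ 1162640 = 0.00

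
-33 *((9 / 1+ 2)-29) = 594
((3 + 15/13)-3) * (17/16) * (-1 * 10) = -1275/104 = -12.26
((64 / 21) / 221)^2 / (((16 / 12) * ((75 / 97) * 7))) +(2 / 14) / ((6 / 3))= 538670681 / 7538608350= 0.07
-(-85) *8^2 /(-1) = -5440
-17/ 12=-1.42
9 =9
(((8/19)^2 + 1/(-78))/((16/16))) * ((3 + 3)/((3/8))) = 37048/14079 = 2.63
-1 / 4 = -0.25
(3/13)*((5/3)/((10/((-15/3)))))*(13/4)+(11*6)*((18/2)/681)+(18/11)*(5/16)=7577/9988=0.76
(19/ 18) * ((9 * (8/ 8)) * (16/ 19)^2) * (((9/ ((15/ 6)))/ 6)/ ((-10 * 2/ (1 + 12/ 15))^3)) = -4374/ 1484375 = -0.00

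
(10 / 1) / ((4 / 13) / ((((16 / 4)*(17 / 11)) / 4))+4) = 1105 / 464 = 2.38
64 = 64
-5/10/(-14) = 1/28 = 0.04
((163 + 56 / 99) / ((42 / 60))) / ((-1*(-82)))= 80965 / 28413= 2.85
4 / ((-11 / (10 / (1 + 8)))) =-40 / 99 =-0.40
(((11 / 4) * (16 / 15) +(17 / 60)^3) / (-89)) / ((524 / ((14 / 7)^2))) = -638513 / 2518344000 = -0.00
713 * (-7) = -4991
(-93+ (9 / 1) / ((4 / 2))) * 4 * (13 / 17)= -4602 / 17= -270.71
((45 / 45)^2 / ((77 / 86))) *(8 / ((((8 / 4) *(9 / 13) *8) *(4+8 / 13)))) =7267 / 41580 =0.17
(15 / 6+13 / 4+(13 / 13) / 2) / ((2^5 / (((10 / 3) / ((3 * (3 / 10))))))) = 625 / 864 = 0.72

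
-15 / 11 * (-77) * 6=630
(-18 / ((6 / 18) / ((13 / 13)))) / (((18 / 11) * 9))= -11 / 3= -3.67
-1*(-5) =5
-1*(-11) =11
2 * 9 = 18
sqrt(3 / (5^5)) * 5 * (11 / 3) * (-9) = -33 * sqrt(15) / 25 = -5.11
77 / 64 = 1.20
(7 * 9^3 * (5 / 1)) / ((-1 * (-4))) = 25515 / 4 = 6378.75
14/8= 7/4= 1.75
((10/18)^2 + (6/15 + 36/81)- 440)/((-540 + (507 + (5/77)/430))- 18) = 1176947926/136777005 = 8.60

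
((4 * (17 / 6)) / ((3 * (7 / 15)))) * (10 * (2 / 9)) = 3400 / 189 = 17.99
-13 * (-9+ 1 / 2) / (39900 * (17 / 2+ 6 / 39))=2873 / 8977500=0.00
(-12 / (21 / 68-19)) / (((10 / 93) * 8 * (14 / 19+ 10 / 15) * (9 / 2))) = 969 / 8200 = 0.12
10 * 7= 70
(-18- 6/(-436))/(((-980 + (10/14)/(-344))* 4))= 393407/85741035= 0.00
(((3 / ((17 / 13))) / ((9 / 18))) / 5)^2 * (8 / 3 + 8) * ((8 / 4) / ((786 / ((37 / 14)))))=0.06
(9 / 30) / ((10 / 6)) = 9 / 50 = 0.18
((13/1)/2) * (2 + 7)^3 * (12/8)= 28431/4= 7107.75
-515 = -515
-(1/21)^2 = -1/441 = -0.00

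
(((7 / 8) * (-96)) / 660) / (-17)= 7 / 935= 0.01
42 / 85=0.49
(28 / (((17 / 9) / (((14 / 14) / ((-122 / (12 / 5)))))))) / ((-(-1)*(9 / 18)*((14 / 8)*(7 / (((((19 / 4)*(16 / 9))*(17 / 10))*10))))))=-14592 / 2135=-6.83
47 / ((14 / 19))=893 / 14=63.79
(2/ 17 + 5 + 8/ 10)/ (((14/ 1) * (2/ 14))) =503/ 170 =2.96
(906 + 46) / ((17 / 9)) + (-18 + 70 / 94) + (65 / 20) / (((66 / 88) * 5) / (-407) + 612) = 22793084194 / 46827087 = 486.75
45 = 45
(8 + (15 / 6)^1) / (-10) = -21 / 20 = -1.05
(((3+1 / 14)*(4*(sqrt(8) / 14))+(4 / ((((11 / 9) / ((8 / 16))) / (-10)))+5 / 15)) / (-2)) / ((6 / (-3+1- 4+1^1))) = -5.65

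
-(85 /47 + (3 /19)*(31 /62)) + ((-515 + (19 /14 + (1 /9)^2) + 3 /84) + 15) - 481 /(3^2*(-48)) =-4045534699 /8101296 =-499.37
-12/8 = -3/2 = -1.50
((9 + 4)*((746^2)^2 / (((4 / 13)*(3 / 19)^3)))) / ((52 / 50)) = 86299739889102350 / 27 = 3196286662559346.30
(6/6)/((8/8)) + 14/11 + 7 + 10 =19.27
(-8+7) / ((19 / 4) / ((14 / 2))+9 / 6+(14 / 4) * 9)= -0.03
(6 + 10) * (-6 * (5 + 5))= -960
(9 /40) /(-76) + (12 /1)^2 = 437751 /3040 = 144.00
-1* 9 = -9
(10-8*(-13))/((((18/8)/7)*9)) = 1064/27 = 39.41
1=1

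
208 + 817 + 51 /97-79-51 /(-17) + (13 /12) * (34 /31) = 17152781 /18042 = 950.71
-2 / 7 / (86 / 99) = -99 / 301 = -0.33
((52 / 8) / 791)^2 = 169 / 2502724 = 0.00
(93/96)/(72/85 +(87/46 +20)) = 60605/1422512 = 0.04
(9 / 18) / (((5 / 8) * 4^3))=1 / 80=0.01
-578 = -578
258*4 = 1032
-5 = -5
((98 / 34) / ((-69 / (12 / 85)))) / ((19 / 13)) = -2548 / 631465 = -0.00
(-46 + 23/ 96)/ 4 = -11.44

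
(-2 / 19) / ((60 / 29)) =-29 / 570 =-0.05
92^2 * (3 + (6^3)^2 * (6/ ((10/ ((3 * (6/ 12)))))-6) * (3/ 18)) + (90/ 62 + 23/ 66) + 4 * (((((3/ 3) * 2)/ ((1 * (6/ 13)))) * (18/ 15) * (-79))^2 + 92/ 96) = -2855546806311/ 8525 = -334961502.21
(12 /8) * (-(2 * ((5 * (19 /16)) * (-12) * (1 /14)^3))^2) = -243675 /60236288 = -0.00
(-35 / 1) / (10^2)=-7 / 20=-0.35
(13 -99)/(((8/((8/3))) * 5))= -86/15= -5.73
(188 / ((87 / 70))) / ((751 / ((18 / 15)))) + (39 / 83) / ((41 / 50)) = 60382442 / 74113937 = 0.81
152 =152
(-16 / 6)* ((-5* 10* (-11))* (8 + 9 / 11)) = -38800 / 3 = -12933.33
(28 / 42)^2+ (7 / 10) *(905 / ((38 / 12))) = 200.50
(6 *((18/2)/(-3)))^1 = -18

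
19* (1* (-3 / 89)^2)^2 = 1539 / 62742241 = 0.00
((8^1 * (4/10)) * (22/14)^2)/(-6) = -968/735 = -1.32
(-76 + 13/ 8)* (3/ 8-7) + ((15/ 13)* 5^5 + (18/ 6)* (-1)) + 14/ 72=30668587/ 7488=4095.70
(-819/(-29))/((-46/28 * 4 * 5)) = -5733/6670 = -0.86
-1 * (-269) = 269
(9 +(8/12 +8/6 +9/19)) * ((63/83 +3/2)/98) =40875/154546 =0.26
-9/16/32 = -9/512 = -0.02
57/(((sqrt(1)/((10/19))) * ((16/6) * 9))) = 5/4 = 1.25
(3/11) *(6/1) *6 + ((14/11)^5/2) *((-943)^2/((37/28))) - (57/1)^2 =6676330440037/5958887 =1120398.90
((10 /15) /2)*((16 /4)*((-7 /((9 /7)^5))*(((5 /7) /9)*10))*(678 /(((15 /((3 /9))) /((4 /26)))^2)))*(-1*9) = 121548224 /808321761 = 0.15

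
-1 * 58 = -58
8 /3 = 2.67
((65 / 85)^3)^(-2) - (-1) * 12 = 82059277 / 4826809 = 17.00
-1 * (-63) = 63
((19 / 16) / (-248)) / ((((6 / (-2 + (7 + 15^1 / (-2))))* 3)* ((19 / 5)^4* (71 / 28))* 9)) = 21875 / 156522160512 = 0.00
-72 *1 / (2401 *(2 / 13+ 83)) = -936 / 2595481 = -0.00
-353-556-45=-954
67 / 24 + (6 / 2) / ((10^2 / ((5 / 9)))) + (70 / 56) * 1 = 487 / 120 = 4.06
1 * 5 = 5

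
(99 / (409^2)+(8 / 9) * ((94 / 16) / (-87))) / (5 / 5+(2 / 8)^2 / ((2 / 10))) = -124555040 / 2750601483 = -0.05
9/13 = 0.69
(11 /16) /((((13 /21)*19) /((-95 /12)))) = -385 /832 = -0.46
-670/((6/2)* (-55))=134/33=4.06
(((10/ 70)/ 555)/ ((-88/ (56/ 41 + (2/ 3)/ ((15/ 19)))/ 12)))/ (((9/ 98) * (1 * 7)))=-4078/ 33791175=-0.00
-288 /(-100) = 72 /25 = 2.88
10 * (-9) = -90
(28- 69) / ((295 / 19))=-2.64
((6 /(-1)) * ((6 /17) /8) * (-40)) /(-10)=-18 /17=-1.06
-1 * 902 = -902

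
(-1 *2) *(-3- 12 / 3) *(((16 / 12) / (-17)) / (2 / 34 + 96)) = -56 / 4899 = -0.01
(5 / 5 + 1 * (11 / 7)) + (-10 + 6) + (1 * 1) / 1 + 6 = 39 / 7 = 5.57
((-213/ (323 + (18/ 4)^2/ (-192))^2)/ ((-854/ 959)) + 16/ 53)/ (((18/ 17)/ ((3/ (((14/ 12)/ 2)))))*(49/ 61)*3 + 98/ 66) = 7539314341115040/ 49100104741372979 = 0.15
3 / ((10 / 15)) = 9 / 2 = 4.50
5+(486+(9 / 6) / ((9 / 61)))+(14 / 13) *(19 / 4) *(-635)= -107137 / 39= -2747.10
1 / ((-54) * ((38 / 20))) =-5 / 513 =-0.01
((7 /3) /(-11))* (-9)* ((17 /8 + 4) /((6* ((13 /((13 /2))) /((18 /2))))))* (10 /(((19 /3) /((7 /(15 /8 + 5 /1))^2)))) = 1815156 /126445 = 14.36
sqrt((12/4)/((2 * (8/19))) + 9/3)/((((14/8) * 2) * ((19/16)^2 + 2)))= 128 * sqrt(105)/6111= 0.21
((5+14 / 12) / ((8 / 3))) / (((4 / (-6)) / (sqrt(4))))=-6.94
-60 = -60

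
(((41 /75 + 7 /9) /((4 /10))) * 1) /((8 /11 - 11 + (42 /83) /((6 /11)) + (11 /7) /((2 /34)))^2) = 6085887269 /554514932205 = 0.01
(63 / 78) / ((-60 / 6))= -21 / 260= -0.08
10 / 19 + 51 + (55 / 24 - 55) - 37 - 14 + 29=-10571 / 456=-23.18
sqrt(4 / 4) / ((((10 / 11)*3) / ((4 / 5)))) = 22 / 75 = 0.29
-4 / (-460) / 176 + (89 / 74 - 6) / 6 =-1796189 / 2246640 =-0.80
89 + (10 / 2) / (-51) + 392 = 24526 / 51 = 480.90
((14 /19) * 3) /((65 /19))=42 /65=0.65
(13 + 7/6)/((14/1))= 1.01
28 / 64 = 7 / 16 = 0.44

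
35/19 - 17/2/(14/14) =-253/38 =-6.66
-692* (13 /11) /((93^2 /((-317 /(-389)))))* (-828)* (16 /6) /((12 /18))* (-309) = -324276149184 /4112119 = -78858.65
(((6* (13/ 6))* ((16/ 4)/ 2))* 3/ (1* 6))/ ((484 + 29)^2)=13/ 263169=0.00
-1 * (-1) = 1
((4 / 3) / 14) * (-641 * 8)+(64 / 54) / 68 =-1569112 / 3213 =-488.36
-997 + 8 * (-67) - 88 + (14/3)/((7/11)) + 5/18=-29041/18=-1613.39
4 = 4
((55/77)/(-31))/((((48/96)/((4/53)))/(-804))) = 32160/11501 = 2.80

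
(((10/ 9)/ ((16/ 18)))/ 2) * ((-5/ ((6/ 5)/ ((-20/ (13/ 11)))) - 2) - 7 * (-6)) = 10775/ 156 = 69.07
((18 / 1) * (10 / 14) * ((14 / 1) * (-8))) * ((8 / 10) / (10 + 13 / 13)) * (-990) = 103680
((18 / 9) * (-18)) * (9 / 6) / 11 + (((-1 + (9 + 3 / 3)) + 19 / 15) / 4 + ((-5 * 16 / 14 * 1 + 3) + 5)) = -131 / 2310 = -0.06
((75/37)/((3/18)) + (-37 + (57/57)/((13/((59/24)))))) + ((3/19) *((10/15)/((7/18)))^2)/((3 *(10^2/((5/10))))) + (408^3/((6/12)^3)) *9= 1313889951631605317/268686600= 4890046439.35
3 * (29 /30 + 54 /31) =2519 /310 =8.13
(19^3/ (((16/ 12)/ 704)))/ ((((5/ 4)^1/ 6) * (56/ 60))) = 130375872/ 7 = 18625124.57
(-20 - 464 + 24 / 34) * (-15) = 7249.41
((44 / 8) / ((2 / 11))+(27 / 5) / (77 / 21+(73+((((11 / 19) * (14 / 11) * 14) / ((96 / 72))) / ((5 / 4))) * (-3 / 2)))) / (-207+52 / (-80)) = -0.15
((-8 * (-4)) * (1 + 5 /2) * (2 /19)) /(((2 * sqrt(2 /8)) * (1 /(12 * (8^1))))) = 21504 /19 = 1131.79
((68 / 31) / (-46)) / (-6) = 17 / 2139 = 0.01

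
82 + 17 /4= 86.25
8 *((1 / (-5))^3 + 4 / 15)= 776 / 375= 2.07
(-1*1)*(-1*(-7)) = -7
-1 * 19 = -19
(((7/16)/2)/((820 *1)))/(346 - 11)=7/8790400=0.00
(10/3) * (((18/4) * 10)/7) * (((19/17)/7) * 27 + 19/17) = 5700/49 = 116.33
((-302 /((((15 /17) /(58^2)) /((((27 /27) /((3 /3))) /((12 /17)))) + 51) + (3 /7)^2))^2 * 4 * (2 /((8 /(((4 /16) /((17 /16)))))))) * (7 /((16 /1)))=1331627791327170071 /371574484017395409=3.58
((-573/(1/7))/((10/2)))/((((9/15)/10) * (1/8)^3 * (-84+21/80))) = 78233600/957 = 81748.80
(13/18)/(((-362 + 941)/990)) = 1.23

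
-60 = -60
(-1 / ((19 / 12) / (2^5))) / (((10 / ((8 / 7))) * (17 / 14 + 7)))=-3072 / 10925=-0.28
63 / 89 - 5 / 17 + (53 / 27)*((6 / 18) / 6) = 384425 / 735318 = 0.52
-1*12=-12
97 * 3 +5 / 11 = 3206 / 11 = 291.45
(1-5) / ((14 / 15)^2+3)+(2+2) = 2584 / 871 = 2.97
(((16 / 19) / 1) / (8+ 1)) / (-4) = -4 / 171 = -0.02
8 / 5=1.60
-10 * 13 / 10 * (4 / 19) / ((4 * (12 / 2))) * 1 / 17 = -13 / 1938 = -0.01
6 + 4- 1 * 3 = 7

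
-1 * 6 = -6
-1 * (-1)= 1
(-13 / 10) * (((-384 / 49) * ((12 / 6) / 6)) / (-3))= -832 / 735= -1.13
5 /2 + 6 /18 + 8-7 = 23 /6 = 3.83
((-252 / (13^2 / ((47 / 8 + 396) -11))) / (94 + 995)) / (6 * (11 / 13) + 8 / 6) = -65667 / 786500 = -0.08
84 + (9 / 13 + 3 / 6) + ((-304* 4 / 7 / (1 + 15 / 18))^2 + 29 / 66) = 2095833728 / 231231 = 9063.81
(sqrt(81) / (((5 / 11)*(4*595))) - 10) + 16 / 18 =-974909 / 107100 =-9.10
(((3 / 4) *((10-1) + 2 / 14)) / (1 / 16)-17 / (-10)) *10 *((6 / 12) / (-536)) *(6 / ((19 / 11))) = -257367 / 71288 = -3.61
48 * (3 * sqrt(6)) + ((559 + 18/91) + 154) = 144 * sqrt(6) + 64901/91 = 1065.92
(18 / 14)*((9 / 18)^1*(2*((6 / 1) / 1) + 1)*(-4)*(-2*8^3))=34230.86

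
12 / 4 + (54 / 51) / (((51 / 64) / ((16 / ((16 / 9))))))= 4323 / 289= 14.96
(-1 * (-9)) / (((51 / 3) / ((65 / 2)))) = 585 / 34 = 17.21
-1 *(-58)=58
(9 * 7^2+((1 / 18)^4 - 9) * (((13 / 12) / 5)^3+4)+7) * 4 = 9339949367749 / 5668704000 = 1647.63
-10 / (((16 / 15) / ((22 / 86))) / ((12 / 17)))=-2475 / 1462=-1.69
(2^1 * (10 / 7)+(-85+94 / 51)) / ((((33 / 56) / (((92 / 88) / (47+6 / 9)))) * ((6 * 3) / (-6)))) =2637364 / 2647359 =1.00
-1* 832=-832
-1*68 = -68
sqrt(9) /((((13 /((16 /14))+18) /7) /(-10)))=-336 /47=-7.15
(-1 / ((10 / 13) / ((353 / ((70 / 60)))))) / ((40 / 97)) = -1335399 / 1400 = -953.86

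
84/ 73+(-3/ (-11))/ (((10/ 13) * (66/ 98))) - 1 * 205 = -17959509/ 88330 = -203.32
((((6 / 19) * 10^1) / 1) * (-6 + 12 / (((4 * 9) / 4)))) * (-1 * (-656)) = -183680 / 19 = -9667.37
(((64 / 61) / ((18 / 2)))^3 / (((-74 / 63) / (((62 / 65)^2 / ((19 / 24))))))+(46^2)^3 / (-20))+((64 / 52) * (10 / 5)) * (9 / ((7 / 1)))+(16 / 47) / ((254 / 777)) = -360289758345554024980873304 / 760562531443526175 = -473714840.60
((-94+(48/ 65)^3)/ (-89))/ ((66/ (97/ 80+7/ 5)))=244189501/ 5865990000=0.04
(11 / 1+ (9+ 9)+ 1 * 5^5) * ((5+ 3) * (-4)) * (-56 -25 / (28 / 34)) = 61010976 / 7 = 8715853.71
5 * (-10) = -50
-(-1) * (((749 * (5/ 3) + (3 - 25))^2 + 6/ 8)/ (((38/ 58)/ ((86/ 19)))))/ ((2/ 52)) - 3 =877666626554/ 3249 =270134387.98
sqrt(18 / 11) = 3* sqrt(22) / 11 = 1.28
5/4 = 1.25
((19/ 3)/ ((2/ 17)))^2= 104329/ 36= 2898.03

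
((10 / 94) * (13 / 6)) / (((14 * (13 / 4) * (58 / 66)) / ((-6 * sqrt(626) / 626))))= -165 * sqrt(626) / 2986333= -0.00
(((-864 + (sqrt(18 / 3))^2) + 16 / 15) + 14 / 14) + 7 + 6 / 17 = -216388 / 255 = -848.58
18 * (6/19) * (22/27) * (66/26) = 2904/247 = 11.76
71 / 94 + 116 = 116.76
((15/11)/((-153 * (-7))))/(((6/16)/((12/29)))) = 160/113883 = 0.00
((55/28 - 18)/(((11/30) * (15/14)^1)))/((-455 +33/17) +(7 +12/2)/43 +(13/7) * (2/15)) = 34462995/382055509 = 0.09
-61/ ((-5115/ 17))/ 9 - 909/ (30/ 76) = -106008361/ 46035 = -2302.78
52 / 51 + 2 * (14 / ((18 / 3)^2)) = 275 / 153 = 1.80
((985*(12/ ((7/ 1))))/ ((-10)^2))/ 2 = 591/ 70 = 8.44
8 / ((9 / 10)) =80 / 9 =8.89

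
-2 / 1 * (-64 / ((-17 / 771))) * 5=-493440 / 17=-29025.88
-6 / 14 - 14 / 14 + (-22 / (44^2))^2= -77433 / 54208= -1.43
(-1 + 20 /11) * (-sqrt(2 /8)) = -9 /22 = -0.41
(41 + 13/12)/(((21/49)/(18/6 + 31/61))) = 378245/1098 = 344.49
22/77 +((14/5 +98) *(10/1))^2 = 7112450/7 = 1016064.29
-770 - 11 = -781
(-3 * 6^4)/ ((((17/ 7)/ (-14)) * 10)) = 2241.32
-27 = -27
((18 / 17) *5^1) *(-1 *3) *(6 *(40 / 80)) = -810 / 17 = -47.65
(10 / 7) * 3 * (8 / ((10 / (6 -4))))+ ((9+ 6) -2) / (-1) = -43 / 7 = -6.14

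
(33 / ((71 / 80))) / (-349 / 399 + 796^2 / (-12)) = -1053360 / 1495833751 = -0.00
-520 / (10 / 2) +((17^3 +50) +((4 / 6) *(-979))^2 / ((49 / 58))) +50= 224523181 / 441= 509122.86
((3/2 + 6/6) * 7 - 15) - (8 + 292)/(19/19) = -595/2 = -297.50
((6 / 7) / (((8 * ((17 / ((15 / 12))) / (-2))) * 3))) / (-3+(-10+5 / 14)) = 5 / 12036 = 0.00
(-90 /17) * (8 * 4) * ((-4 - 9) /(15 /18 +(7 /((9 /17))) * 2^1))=673920 /8347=80.74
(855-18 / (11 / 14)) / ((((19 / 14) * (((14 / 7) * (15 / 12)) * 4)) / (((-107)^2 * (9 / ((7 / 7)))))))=6601939911 / 1045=6317645.85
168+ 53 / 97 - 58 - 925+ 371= -43015 / 97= -443.45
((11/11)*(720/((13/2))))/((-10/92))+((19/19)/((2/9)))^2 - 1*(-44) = -49651/52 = -954.83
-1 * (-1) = 1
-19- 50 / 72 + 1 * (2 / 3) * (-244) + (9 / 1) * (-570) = -191245 / 36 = -5312.36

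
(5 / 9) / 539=5 / 4851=0.00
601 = 601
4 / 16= 1 / 4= 0.25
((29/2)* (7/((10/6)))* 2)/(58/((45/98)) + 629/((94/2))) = 257607/295453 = 0.87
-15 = -15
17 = 17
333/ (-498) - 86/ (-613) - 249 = -25391509/ 101758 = -249.53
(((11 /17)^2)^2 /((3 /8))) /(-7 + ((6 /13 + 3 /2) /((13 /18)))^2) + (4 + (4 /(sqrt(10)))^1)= 2 *sqrt(10) /5 + 7061755408 /1347277251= 6.51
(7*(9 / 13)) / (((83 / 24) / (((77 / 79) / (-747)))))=-12936 / 7075003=-0.00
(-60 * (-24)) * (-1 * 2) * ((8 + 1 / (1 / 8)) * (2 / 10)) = -9216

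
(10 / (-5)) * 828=-1656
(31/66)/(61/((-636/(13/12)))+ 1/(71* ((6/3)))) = -2799672/577357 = -4.85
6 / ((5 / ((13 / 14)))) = 39 / 35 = 1.11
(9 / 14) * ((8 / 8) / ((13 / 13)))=0.64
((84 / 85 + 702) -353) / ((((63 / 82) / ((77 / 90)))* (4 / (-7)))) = -93917593 / 137700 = -682.04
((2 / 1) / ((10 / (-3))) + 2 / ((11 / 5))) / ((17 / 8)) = 8 / 55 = 0.15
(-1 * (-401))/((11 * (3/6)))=802/11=72.91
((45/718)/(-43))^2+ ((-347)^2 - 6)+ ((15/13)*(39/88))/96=80797102398487847/671055528704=120403.01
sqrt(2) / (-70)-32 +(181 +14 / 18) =1348 / 9-sqrt(2) / 70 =149.76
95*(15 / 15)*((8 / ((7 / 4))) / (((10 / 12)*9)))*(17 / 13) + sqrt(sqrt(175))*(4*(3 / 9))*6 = 8*sqrt(5)*7^(1 / 4) + 20672 / 273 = 104.82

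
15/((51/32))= 160/17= 9.41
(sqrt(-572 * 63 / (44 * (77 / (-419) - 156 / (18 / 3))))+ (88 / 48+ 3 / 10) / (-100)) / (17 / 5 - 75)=4 / 13425 - 5 * sqrt(46479251) / 436402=-0.08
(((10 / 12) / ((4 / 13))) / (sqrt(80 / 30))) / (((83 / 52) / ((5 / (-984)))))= -4225*sqrt(6) / 1960128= -0.01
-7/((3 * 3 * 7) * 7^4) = -1/21609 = -0.00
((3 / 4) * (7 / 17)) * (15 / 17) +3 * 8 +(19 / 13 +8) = 33.73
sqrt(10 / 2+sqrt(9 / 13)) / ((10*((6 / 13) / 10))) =5.23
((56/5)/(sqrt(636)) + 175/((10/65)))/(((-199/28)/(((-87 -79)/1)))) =130144 * sqrt(159)/158205 + 5287100/199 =26578.71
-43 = -43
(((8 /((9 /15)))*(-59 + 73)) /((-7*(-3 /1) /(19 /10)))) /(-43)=-152 /387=-0.39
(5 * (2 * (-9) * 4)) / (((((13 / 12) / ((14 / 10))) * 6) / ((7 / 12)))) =-588 / 13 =-45.23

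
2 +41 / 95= 231 / 95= 2.43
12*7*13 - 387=705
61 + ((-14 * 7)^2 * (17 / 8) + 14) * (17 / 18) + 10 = 19358.92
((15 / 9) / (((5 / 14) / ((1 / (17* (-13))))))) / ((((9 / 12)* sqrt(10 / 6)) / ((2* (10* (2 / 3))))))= -448* sqrt(15) / 5967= -0.29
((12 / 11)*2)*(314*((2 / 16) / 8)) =471 / 44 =10.70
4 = 4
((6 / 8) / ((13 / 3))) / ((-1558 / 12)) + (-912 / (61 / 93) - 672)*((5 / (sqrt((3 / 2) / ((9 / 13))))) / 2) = -314520*sqrt(78) / 793 - 27 / 20254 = -3502.86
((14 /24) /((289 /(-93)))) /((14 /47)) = -1457 /2312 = -0.63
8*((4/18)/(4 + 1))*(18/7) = 32/35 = 0.91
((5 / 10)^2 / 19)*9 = 9 / 76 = 0.12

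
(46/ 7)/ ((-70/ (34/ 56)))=-391/ 6860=-0.06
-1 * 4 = -4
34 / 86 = 17 / 43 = 0.40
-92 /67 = -1.37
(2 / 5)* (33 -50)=-34 / 5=-6.80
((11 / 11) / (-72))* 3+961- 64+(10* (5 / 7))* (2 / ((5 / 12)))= 156449 / 168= 931.24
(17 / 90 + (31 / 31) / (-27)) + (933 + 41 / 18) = 126283 / 135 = 935.43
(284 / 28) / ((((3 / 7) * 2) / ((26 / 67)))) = 923 / 201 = 4.59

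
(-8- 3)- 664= -675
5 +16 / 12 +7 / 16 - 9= -107 / 48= -2.23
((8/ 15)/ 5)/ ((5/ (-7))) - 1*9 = -3431/ 375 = -9.15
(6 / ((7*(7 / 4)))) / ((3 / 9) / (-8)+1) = 576 / 1127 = 0.51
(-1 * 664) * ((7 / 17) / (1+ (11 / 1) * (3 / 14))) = -65072 / 799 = -81.44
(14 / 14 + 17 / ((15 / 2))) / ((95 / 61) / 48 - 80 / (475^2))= 431611600 / 4240027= 101.79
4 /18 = 2 /9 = 0.22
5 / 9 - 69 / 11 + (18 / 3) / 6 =-467 / 99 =-4.72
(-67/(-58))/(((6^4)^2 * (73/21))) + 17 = 40298467285/2370498048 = 17.00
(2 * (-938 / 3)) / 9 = -1876 / 27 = -69.48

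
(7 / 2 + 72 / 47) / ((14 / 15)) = 7095 / 1316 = 5.39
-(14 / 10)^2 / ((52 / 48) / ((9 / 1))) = -5292 / 325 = -16.28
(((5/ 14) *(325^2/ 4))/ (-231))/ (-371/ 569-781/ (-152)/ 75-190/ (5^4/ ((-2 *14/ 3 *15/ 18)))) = -32939765625/ 1436915249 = -22.92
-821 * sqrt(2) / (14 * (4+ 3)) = -821 * sqrt(2) / 98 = -11.85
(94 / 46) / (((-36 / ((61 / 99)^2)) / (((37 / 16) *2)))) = -6470819 / 64921824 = -0.10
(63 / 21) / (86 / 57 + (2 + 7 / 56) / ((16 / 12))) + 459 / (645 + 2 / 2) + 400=86377529 / 215042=401.68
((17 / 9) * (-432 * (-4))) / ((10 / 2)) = 652.80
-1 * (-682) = 682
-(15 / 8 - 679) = 5417 / 8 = 677.12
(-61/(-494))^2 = 3721/244036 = 0.02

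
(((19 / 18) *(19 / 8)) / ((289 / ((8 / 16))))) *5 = 0.02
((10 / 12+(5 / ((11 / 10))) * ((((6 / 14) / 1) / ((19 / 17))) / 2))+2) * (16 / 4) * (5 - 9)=-260168 / 4389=-59.28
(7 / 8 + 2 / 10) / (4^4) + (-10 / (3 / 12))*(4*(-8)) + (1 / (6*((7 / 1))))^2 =5780296723 / 4515840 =1280.00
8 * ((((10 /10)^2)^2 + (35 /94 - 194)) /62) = -24.86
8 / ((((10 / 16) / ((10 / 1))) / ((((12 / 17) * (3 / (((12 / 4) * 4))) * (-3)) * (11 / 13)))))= -12672 / 221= -57.34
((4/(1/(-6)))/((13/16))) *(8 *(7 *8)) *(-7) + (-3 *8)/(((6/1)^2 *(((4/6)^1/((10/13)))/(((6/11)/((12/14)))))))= 13246394/143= 92632.13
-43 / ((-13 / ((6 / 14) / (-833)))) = -129 / 75803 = -0.00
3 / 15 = 1 / 5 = 0.20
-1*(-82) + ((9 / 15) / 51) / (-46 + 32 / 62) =9827669 / 119850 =82.00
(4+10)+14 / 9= 140 / 9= 15.56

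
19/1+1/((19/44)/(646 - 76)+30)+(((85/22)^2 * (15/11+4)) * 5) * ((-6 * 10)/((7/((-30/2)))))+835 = 19306137097333/368962517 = 52325.47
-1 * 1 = -1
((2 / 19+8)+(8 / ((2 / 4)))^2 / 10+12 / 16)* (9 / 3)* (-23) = -2377.41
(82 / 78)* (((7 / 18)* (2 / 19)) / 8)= 287 / 53352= 0.01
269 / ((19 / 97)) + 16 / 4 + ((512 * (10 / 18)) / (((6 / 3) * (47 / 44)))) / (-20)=11015983 / 8037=1370.66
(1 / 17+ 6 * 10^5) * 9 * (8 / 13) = 734400072 / 221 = 3323077.25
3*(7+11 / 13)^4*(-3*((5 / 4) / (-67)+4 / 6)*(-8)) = 338368293216 / 1913587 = 176824.10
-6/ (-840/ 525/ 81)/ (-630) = -27/ 56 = -0.48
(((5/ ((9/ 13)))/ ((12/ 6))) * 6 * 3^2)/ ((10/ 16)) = 312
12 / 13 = 0.92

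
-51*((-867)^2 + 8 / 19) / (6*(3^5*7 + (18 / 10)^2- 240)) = -6069892075 / 1391028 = -4363.60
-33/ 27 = -11/ 9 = -1.22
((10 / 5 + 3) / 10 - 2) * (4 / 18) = -1 / 3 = -0.33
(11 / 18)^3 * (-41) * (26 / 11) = -64493 / 2916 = -22.12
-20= -20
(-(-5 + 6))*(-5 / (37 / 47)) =235 / 37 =6.35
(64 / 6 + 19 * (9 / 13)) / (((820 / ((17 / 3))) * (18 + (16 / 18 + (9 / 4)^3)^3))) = 83835813888 / 952159598974025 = 0.00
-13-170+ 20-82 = -245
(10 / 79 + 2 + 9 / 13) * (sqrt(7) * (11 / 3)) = 27.35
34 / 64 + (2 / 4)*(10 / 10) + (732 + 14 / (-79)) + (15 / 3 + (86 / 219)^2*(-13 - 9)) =89050077559 / 121245408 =734.46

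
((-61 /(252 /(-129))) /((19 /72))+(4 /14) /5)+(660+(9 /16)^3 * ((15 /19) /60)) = 8480842667 /10895360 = 778.39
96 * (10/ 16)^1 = 60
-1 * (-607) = 607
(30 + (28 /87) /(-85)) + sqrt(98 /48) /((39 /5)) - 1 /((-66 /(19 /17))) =35*sqrt(6) /468 + 1627613 /54230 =30.20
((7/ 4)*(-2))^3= -343/ 8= -42.88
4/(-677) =-4/677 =-0.01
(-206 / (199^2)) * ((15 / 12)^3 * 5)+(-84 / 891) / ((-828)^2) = -819248317031 / 16126988318496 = -0.05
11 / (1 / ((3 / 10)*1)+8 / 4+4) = 1.18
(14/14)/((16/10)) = 5/8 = 0.62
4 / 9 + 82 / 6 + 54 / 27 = 145 / 9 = 16.11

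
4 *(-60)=-240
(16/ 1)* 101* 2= 3232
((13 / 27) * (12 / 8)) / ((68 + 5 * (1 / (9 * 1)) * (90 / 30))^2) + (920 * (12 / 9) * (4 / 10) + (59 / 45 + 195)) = 2700709453 / 3931290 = 686.98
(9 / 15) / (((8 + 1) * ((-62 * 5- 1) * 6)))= -1 / 27990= -0.00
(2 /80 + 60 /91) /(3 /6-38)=-2491 /136500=-0.02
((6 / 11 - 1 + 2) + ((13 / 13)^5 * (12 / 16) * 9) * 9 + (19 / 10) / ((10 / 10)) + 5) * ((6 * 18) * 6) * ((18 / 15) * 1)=14796756 / 275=53806.39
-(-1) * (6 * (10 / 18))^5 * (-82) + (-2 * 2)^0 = -8199757 / 243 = -33743.86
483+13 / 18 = 8707 / 18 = 483.72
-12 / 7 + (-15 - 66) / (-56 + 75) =-795 / 133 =-5.98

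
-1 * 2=-2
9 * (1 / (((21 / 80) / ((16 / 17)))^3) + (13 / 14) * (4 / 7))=2121294482 / 5055477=419.60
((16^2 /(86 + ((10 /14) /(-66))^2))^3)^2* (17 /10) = 13308021777362227010111206479691426014657773568 /11251723363188768633417827118387693942545365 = 1182.75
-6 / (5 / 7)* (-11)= 462 / 5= 92.40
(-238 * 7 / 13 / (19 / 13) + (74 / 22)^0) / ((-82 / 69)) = 113643 / 1558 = 72.94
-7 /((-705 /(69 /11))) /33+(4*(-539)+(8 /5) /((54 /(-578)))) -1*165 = -359016608 /153549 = -2338.12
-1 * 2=-2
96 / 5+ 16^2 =1376 / 5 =275.20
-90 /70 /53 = -9 /371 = -0.02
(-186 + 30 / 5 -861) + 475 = -566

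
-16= -16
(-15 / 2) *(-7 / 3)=35 / 2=17.50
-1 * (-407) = 407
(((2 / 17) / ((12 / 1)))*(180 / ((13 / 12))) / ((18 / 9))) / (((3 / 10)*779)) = 600 / 172159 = 0.00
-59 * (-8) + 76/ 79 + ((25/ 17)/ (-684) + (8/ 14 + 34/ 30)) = 15261142111/ 32151420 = 474.66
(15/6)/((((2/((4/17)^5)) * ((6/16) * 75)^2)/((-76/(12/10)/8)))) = -77824/8625631275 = -0.00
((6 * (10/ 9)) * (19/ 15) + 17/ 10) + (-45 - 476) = -45977/ 90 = -510.86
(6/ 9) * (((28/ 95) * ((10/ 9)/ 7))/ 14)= 8/ 3591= 0.00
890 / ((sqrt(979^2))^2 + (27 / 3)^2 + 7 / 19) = 3382 / 3642385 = 0.00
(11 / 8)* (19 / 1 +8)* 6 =891 / 4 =222.75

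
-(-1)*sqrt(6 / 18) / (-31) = -sqrt(3) / 93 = -0.02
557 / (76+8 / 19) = 10583 / 1452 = 7.29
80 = 80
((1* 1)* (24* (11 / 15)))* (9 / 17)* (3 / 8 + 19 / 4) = 47.75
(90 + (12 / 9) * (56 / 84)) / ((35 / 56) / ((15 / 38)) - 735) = -3272 / 26403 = -0.12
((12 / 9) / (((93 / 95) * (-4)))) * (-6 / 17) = 190 / 1581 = 0.12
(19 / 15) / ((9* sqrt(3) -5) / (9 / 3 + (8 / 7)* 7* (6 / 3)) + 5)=722 / 2619 -361* sqrt(3) / 13095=0.23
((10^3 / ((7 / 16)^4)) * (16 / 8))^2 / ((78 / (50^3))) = 1073741824000000000000 / 224827239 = 4775852911666.10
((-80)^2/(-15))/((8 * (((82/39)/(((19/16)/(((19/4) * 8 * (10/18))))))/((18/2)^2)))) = -9477/82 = -115.57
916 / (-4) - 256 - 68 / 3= -1523 / 3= -507.67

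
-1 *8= -8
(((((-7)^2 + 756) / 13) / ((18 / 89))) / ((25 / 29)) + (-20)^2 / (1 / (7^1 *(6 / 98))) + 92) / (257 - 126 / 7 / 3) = 5066267 / 2055690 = 2.46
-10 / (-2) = 5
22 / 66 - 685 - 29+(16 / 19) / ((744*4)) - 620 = -1571059 / 1178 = -1333.67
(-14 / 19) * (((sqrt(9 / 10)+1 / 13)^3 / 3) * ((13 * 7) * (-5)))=120.56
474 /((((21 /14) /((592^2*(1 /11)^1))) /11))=110746624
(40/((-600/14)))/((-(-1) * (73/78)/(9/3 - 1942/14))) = 9880/73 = 135.34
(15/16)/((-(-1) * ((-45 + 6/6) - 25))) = -5/368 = -0.01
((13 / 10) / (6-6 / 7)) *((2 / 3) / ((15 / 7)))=637 / 8100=0.08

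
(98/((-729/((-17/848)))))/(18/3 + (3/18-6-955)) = -49/17360892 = -0.00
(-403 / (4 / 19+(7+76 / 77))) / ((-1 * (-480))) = -589589 / 5756640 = -0.10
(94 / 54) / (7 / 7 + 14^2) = 47 / 5319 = 0.01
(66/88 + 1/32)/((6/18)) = 75/32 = 2.34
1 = 1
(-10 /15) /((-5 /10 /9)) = 12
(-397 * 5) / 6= -1985 / 6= -330.83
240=240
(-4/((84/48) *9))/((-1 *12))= 4/189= 0.02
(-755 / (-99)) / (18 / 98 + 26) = 0.29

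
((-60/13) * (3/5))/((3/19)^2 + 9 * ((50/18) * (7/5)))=-3249/41093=-0.08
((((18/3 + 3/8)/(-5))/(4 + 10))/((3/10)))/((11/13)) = -221/616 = -0.36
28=28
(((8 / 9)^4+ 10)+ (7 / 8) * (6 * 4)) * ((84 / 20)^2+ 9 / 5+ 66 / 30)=112250467 / 164025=684.35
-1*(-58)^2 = -3364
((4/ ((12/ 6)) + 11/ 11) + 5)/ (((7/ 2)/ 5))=80/ 7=11.43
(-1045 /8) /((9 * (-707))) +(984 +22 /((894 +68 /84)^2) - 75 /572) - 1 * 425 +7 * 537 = 11098371308229376505 /2570323179656232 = 4317.89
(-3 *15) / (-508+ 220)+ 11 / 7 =387 / 224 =1.73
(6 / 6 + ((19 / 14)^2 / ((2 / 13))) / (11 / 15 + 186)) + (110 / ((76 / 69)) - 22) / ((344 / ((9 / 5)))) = 13200799909 / 8970594640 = 1.47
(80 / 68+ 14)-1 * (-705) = 12243 / 17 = 720.18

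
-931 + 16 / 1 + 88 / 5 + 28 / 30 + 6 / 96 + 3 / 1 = -214417 / 240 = -893.40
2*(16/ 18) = 16/ 9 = 1.78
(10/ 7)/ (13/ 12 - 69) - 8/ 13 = -9440/ 14833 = -0.64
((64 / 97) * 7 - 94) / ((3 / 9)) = -268.14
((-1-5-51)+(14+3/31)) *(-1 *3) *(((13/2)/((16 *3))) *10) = 174.29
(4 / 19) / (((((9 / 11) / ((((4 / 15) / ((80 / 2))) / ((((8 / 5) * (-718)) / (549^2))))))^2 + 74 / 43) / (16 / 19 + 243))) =6007696314833862 / 227006393146493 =26.46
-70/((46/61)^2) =-130235/1058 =-123.10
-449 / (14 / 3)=-96.21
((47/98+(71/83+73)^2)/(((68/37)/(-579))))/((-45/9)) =78897909415809/229541480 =343719.62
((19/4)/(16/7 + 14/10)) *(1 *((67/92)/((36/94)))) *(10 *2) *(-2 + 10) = 10470425/26703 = 392.11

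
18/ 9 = 2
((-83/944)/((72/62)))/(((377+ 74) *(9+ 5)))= -0.00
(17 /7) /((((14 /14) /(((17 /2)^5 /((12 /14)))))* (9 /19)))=458613811 /1728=265401.51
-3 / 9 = -1 / 3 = -0.33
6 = 6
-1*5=-5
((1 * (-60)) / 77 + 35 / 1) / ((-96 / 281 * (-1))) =740435 / 7392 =100.17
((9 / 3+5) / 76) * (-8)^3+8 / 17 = -17256 / 323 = -53.42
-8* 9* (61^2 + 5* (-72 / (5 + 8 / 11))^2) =-324806.69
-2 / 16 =-1 / 8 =-0.12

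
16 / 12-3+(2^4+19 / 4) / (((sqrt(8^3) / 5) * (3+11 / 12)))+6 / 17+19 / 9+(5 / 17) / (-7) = 809 / 1071+1245 * sqrt(2) / 1504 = 1.93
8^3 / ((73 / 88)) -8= 44472 / 73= 609.21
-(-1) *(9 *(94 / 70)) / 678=141 / 7910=0.02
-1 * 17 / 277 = -17 / 277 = -0.06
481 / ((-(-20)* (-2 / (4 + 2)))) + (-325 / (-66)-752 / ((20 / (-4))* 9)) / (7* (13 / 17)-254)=-72.24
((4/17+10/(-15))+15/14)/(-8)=-0.08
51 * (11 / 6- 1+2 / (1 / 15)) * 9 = 14152.50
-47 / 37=-1.27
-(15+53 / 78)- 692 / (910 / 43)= -132073 / 2730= -48.38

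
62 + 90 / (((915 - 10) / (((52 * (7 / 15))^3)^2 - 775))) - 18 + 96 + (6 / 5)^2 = 4651999658061122 / 229078125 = 20307480.94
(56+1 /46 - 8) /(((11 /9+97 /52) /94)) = 48589164 /33235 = 1461.99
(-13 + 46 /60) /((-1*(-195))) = -367 /5850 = -0.06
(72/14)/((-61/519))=-18684/427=-43.76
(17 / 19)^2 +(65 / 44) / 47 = 621117 / 746548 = 0.83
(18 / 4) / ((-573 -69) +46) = -9 / 1192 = -0.01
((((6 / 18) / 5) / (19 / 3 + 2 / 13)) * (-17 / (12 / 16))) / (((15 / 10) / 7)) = -12376 / 11385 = -1.09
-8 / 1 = -8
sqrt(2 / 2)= 1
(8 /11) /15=8 /165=0.05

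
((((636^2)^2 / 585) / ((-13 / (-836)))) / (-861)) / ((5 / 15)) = -15198202635264 / 242515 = -62669124.12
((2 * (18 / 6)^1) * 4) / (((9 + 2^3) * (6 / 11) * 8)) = 11 / 34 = 0.32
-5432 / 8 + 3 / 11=-7466 / 11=-678.73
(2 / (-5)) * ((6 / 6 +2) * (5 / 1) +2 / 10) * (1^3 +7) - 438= -12166 / 25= -486.64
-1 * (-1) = 1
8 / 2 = 4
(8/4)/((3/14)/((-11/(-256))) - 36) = -77/1194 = -0.06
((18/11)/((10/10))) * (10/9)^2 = 200/99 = 2.02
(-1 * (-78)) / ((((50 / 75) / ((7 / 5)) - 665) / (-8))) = 13104 / 13955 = 0.94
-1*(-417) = 417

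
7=7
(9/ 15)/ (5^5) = 3/ 15625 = 0.00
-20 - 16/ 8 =-22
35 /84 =5 /12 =0.42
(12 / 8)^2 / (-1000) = -9 / 4000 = -0.00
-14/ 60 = -7/ 30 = -0.23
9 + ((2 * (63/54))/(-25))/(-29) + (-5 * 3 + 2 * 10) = 30457/2175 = 14.00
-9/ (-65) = 9/ 65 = 0.14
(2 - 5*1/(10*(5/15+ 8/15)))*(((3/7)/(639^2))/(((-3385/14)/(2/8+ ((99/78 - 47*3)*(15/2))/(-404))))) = -2210639/125825074343280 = -0.00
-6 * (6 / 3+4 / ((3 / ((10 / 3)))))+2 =-110 / 3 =-36.67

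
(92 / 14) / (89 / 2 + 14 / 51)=0.15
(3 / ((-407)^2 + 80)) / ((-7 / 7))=-1 / 55243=-0.00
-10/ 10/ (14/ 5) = -0.36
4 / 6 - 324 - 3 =-979 / 3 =-326.33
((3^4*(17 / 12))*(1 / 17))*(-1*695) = -18765 / 4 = -4691.25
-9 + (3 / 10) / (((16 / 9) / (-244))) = -50.18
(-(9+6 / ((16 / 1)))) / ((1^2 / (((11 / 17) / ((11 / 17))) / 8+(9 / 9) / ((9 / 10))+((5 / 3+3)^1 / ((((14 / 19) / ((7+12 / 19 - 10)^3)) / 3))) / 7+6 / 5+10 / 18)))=50139035 / 161728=310.02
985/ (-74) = -985/ 74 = -13.31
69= 69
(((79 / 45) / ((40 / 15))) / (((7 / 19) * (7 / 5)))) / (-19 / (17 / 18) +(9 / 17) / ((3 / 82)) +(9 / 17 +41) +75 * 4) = 25517 / 6714960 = 0.00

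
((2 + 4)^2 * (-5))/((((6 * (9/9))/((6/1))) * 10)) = -18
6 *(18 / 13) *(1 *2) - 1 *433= -5413 / 13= -416.38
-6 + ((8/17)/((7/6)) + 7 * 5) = 3499/119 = 29.40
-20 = -20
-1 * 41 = -41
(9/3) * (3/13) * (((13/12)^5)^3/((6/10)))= 19686881928496445/5135673858195456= 3.83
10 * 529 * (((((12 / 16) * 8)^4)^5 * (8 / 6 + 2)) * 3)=193410781479331430400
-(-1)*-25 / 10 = -5 / 2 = -2.50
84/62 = 42/31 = 1.35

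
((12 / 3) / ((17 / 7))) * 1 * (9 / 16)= 63 / 68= 0.93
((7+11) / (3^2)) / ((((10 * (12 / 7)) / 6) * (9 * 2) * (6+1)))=1 / 180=0.01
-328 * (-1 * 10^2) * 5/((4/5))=205000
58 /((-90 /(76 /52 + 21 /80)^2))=-93230621 /48672000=-1.92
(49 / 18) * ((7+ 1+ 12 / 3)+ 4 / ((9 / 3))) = 980 / 27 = 36.30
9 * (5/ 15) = 3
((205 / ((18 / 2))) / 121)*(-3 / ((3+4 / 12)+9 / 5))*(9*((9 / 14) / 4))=-83025 / 521752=-0.16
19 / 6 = 3.17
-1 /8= -0.12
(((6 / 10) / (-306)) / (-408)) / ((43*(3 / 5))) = 1 / 5368464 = 0.00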